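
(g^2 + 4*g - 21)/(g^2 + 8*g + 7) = (g - 3)/(g + 1)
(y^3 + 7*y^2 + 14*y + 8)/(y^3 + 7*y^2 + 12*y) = (y^2 + 3*y + 2)/(y*(y + 3))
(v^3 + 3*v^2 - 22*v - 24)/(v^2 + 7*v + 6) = v - 4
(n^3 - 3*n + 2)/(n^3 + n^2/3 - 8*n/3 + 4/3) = 3*(n - 1)/(3*n - 2)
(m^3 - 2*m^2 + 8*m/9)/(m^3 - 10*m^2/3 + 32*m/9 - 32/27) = 3*m/(3*m - 4)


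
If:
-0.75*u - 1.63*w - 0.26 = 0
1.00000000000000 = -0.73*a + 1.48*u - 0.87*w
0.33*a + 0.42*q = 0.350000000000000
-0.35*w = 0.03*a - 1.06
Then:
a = -36.58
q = 29.57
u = -13.74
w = 6.16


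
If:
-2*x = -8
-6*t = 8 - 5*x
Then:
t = 2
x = 4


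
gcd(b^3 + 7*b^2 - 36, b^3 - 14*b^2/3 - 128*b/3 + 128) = b + 6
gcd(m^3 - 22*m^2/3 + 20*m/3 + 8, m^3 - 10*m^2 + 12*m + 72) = m - 6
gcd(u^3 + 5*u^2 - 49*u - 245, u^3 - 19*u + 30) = u + 5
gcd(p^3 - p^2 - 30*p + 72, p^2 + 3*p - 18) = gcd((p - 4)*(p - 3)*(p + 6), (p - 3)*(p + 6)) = p^2 + 3*p - 18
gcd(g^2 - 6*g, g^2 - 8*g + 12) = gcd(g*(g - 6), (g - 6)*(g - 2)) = g - 6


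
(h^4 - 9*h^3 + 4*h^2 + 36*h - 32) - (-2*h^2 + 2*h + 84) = h^4 - 9*h^3 + 6*h^2 + 34*h - 116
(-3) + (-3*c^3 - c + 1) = -3*c^3 - c - 2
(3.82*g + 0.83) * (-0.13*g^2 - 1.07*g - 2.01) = -0.4966*g^3 - 4.1953*g^2 - 8.5663*g - 1.6683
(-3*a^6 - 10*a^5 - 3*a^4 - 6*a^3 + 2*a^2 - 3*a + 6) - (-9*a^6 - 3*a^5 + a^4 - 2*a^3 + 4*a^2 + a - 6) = 6*a^6 - 7*a^5 - 4*a^4 - 4*a^3 - 2*a^2 - 4*a + 12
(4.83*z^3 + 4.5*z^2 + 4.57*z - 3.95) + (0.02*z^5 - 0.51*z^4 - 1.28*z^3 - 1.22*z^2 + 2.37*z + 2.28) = 0.02*z^5 - 0.51*z^4 + 3.55*z^3 + 3.28*z^2 + 6.94*z - 1.67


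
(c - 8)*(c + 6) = c^2 - 2*c - 48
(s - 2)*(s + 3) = s^2 + s - 6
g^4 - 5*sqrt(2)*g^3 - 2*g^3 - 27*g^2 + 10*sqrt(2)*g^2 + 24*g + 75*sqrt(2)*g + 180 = (g - 5)*(g + 3)*(g - 6*sqrt(2))*(g + sqrt(2))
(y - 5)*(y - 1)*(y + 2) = y^3 - 4*y^2 - 7*y + 10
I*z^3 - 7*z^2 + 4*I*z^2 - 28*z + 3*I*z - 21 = (z + 3)*(z + 7*I)*(I*z + I)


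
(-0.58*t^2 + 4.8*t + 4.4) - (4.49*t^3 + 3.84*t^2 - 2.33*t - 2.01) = -4.49*t^3 - 4.42*t^2 + 7.13*t + 6.41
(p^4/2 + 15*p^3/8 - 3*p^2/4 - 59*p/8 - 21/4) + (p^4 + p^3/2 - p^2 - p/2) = 3*p^4/2 + 19*p^3/8 - 7*p^2/4 - 63*p/8 - 21/4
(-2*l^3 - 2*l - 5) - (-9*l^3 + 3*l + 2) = 7*l^3 - 5*l - 7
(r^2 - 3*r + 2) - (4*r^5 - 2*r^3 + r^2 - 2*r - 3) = -4*r^5 + 2*r^3 - r + 5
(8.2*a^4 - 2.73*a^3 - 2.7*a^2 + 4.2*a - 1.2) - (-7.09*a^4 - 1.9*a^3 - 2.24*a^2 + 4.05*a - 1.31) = 15.29*a^4 - 0.83*a^3 - 0.46*a^2 + 0.15*a + 0.11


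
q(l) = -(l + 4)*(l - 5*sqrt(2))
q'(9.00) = -14.93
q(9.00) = -25.08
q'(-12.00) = 27.07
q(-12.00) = -152.57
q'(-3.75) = 10.57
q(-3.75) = 2.71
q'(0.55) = 1.97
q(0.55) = 29.67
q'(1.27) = 0.53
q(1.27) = 30.57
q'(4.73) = -6.39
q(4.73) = 20.44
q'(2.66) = -2.25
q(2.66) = 29.38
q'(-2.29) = 7.65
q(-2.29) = 16.01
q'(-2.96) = 8.99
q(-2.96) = 10.43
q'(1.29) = 0.49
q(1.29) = 30.58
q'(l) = -2*l - 4 + 5*sqrt(2)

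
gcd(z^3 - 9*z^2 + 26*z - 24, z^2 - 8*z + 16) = z - 4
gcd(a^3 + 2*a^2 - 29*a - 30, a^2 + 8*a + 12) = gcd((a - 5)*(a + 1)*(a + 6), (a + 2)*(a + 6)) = a + 6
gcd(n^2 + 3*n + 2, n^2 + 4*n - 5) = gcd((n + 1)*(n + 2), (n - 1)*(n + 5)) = 1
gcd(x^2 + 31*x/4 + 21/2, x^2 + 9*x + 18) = x + 6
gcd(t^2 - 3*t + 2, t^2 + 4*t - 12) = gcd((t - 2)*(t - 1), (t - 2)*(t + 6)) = t - 2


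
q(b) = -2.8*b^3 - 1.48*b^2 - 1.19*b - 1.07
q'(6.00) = -321.35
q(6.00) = -666.29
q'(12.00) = -1246.31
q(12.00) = -5066.87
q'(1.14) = -15.48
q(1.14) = -8.50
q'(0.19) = -2.06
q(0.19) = -1.37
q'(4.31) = -169.99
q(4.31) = -257.87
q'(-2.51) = -46.68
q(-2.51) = 36.87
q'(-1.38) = -13.10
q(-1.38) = 5.11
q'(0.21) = -2.18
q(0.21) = -1.41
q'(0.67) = -6.94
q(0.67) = -3.37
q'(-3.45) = -90.96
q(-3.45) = 100.40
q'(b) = -8.4*b^2 - 2.96*b - 1.19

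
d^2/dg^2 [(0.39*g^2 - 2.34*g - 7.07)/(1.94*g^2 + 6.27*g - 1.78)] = (-27.101412*g^3 - 151.571424*g^2 - 564.471324*g - 654.47291)/(7.301384*g^6 + 70.793316*g^5 + 208.703454*g^4 + 116.582499*g^3 - 191.490798*g^2 + 59.597604*g - 5.639752)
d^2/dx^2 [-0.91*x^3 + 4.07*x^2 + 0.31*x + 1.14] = 8.14 - 5.46*x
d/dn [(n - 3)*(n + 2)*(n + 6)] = 3*n^2 + 10*n - 12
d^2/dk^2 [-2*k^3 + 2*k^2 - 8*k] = 4 - 12*k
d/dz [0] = 0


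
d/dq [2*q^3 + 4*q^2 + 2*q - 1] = 6*q^2 + 8*q + 2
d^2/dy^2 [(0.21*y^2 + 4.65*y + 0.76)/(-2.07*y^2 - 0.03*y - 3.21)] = (-39.823488*y^3 - 11.166822*y^2 + 185.103954*y + 6.666444)/(8.869743*y^6 + 0.385641*y^5 + 41.269176*y^4 + 1.196073*y^3 + 63.997128*y^2 + 0.927369*y + 33.076161)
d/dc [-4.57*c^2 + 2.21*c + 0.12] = 2.21 - 9.14*c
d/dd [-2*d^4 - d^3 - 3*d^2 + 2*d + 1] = -8*d^3 - 3*d^2 - 6*d + 2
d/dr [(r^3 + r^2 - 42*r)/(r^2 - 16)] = (r^4 - 6*r^2 - 32*r + 672)/(r^4 - 32*r^2 + 256)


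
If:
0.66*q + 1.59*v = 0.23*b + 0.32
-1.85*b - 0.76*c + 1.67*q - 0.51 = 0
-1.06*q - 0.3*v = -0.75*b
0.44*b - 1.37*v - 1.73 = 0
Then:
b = 3.04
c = -3.17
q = 2.23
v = -0.29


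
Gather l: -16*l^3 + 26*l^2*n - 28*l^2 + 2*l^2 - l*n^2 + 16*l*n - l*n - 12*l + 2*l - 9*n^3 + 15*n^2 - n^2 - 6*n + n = -16*l^3 + l^2*(26*n - 26) + l*(-n^2 + 15*n - 10) - 9*n^3 + 14*n^2 - 5*n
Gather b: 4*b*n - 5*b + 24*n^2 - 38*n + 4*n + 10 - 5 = b*(4*n - 5) + 24*n^2 - 34*n + 5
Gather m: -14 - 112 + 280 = 154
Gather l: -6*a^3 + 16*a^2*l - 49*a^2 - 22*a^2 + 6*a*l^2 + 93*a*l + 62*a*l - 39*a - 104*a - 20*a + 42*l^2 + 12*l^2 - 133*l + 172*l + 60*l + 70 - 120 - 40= -6*a^3 - 71*a^2 - 163*a + l^2*(6*a + 54) + l*(16*a^2 + 155*a + 99) - 90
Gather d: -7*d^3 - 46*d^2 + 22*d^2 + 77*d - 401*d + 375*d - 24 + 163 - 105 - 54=-7*d^3 - 24*d^2 + 51*d - 20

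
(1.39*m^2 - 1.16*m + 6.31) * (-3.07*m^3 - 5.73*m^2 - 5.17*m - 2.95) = -4.2673*m^5 - 4.4035*m^4 - 19.9112*m^3 - 34.2596*m^2 - 29.2007*m - 18.6145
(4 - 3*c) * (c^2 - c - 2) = -3*c^3 + 7*c^2 + 2*c - 8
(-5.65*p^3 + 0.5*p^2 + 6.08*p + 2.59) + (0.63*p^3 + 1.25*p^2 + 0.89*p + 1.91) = -5.02*p^3 + 1.75*p^2 + 6.97*p + 4.5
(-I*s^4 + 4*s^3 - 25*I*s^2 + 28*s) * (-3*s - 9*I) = 3*I*s^5 - 21*s^4 + 39*I*s^3 - 309*s^2 - 252*I*s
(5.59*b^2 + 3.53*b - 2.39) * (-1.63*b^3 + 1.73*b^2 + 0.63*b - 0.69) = -9.1117*b^5 + 3.9168*b^4 + 13.5243*b^3 - 5.7679*b^2 - 3.9414*b + 1.6491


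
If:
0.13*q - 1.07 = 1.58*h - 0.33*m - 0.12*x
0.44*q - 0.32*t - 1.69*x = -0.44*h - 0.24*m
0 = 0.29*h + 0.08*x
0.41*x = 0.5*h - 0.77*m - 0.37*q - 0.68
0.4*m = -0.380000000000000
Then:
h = -1.04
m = -0.95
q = -5.43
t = -29.44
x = 3.76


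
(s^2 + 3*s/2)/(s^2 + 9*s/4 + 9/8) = 4*s/(4*s + 3)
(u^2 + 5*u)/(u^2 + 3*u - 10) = u/(u - 2)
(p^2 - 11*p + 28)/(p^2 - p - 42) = (p - 4)/(p + 6)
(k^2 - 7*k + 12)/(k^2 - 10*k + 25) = (k^2 - 7*k + 12)/(k^2 - 10*k + 25)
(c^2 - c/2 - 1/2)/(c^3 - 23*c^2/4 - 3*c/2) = 2*(-2*c^2 + c + 1)/(c*(-4*c^2 + 23*c + 6))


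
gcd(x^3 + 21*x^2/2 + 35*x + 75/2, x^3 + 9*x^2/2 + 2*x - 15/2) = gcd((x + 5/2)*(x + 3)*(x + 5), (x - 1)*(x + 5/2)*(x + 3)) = x^2 + 11*x/2 + 15/2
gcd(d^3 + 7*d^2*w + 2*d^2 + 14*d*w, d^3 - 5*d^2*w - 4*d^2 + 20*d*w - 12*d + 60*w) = d + 2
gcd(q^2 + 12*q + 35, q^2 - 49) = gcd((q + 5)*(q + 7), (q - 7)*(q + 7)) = q + 7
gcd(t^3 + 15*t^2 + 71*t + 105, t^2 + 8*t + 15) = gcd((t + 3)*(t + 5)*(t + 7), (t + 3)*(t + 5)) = t^2 + 8*t + 15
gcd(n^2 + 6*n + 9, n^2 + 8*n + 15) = n + 3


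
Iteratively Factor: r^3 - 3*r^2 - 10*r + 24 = (r + 3)*(r^2 - 6*r + 8) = (r - 4)*(r + 3)*(r - 2)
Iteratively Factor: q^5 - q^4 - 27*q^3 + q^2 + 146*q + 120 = (q + 4)*(q^4 - 5*q^3 - 7*q^2 + 29*q + 30) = (q - 5)*(q + 4)*(q^3 - 7*q - 6) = (q - 5)*(q + 1)*(q + 4)*(q^2 - q - 6) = (q - 5)*(q + 1)*(q + 2)*(q + 4)*(q - 3)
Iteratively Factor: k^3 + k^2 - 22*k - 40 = (k + 2)*(k^2 - k - 20) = (k - 5)*(k + 2)*(k + 4)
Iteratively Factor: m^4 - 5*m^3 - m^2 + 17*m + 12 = (m - 4)*(m^3 - m^2 - 5*m - 3) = (m - 4)*(m + 1)*(m^2 - 2*m - 3) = (m - 4)*(m + 1)^2*(m - 3)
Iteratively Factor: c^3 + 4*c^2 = (c)*(c^2 + 4*c) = c*(c + 4)*(c)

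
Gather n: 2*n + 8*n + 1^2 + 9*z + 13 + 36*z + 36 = 10*n + 45*z + 50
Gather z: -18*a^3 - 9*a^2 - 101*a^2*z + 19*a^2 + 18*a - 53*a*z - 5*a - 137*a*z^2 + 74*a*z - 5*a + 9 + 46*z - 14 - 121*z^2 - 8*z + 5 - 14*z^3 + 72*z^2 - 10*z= -18*a^3 + 10*a^2 + 8*a - 14*z^3 + z^2*(-137*a - 49) + z*(-101*a^2 + 21*a + 28)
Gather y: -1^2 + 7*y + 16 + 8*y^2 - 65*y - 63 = 8*y^2 - 58*y - 48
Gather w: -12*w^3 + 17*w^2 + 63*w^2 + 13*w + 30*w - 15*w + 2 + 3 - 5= -12*w^3 + 80*w^2 + 28*w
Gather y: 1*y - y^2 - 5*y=-y^2 - 4*y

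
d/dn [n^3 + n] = 3*n^2 + 1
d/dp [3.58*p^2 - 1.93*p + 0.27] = 7.16*p - 1.93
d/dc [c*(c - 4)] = 2*c - 4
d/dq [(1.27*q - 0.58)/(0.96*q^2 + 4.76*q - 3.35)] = (-1.2192*q^2 + 1.1136*q - 1.4937)/(0.9216*q^4 + 9.1392*q^3 + 16.2256*q^2 - 31.892*q + 11.2225)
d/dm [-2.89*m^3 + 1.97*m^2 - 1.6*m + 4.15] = -8.67*m^2 + 3.94*m - 1.6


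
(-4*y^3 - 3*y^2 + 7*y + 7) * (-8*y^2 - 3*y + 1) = 32*y^5 + 36*y^4 - 51*y^3 - 80*y^2 - 14*y + 7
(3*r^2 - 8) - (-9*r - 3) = 3*r^2 + 9*r - 5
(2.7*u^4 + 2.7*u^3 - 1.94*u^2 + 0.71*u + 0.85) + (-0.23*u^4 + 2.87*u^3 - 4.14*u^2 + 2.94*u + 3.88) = 2.47*u^4 + 5.57*u^3 - 6.08*u^2 + 3.65*u + 4.73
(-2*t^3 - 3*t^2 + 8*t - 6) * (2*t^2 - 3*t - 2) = -4*t^5 + 29*t^3 - 30*t^2 + 2*t + 12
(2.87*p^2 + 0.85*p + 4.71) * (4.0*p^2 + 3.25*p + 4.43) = 11.48*p^4 + 12.7275*p^3 + 34.3166*p^2 + 19.073*p + 20.8653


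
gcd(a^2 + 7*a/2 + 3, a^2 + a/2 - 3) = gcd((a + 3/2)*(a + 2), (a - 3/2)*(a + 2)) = a + 2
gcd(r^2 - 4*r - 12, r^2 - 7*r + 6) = r - 6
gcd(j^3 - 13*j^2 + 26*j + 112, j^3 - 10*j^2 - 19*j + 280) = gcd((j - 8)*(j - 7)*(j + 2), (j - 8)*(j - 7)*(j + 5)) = j^2 - 15*j + 56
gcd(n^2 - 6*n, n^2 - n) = n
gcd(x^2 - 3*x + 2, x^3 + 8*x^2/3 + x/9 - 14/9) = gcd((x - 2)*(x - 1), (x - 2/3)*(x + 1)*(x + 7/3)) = 1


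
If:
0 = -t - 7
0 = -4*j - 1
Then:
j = -1/4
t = -7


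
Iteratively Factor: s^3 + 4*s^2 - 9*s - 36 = (s + 3)*(s^2 + s - 12) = (s - 3)*(s + 3)*(s + 4)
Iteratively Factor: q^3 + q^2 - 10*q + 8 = (q + 4)*(q^2 - 3*q + 2) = (q - 1)*(q + 4)*(q - 2)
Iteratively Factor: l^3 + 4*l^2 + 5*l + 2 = (l + 1)*(l^2 + 3*l + 2) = (l + 1)*(l + 2)*(l + 1)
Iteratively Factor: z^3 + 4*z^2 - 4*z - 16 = (z + 2)*(z^2 + 2*z - 8) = (z + 2)*(z + 4)*(z - 2)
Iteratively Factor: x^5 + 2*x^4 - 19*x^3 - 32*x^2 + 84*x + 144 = (x + 2)*(x^4 - 19*x^2 + 6*x + 72) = (x + 2)*(x + 4)*(x^3 - 4*x^2 - 3*x + 18) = (x - 3)*(x + 2)*(x + 4)*(x^2 - x - 6) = (x - 3)*(x + 2)^2*(x + 4)*(x - 3)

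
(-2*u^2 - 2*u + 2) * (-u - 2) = 2*u^3 + 6*u^2 + 2*u - 4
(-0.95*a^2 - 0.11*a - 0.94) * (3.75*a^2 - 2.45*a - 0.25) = -3.5625*a^4 + 1.915*a^3 - 3.018*a^2 + 2.3305*a + 0.235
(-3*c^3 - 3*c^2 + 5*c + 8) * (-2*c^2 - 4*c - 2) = 6*c^5 + 18*c^4 + 8*c^3 - 30*c^2 - 42*c - 16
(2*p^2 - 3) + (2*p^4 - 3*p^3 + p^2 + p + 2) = 2*p^4 - 3*p^3 + 3*p^2 + p - 1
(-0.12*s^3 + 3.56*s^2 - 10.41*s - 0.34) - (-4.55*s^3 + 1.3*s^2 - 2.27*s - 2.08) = 4.43*s^3 + 2.26*s^2 - 8.14*s + 1.74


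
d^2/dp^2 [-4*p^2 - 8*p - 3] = -8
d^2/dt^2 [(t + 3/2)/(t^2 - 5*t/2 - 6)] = 2/(t^3 - 12*t^2 + 48*t - 64)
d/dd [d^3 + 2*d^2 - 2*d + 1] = 3*d^2 + 4*d - 2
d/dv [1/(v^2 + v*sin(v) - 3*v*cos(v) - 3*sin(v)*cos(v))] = (-3*v*sin(v) - v*cos(v) - 2*v - sin(v) + 3*cos(v) + 3*cos(2*v))/((v + sin(v))^2*(v - 3*cos(v))^2)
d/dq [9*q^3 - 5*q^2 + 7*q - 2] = 27*q^2 - 10*q + 7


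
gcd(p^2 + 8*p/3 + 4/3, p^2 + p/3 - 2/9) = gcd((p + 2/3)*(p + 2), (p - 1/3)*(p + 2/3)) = p + 2/3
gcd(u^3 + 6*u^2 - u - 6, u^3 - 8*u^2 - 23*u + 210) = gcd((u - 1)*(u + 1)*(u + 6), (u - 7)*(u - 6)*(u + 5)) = 1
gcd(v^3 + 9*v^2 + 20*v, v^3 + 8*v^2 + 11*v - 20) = v^2 + 9*v + 20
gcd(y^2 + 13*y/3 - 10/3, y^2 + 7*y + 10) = y + 5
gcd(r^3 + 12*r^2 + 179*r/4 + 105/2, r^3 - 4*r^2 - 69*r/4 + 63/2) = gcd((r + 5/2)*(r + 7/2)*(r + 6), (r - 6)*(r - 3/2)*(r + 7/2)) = r + 7/2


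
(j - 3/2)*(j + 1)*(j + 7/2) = j^3 + 3*j^2 - 13*j/4 - 21/4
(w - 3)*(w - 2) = w^2 - 5*w + 6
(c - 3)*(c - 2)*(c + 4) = c^3 - c^2 - 14*c + 24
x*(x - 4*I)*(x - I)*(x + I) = x^4 - 4*I*x^3 + x^2 - 4*I*x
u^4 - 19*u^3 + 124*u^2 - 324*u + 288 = (u - 8)*(u - 6)*(u - 3)*(u - 2)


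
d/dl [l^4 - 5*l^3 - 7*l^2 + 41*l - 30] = 4*l^3 - 15*l^2 - 14*l + 41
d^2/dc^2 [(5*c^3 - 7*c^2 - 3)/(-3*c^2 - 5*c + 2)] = 2*(-260*c^3 + 357*c^2 + 75*c + 121)/(27*c^6 + 135*c^5 + 171*c^4 - 55*c^3 - 114*c^2 + 60*c - 8)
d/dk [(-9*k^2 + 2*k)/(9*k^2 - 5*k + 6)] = 3*(9*k^2 - 36*k + 4)/(81*k^4 - 90*k^3 + 133*k^2 - 60*k + 36)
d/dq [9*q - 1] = 9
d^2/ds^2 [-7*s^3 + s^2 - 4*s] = 2 - 42*s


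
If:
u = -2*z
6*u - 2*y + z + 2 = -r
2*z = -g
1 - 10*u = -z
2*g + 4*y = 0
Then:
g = 2/21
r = -55/21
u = 2/21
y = -1/21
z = -1/21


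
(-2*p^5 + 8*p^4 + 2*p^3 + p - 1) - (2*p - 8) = -2*p^5 + 8*p^4 + 2*p^3 - p + 7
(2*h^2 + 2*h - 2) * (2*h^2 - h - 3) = 4*h^4 + 2*h^3 - 12*h^2 - 4*h + 6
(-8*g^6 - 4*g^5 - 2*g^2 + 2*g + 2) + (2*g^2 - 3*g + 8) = -8*g^6 - 4*g^5 - g + 10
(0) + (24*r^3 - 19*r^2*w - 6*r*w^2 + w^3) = 24*r^3 - 19*r^2*w - 6*r*w^2 + w^3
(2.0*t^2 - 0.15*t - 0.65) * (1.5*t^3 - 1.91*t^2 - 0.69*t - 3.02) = 3.0*t^5 - 4.045*t^4 - 2.0685*t^3 - 4.695*t^2 + 0.9015*t + 1.963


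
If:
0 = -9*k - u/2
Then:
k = -u/18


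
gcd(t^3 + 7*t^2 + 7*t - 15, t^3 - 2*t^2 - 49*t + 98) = 1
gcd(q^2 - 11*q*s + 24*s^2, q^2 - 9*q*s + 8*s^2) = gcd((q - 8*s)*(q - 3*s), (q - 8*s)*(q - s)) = q - 8*s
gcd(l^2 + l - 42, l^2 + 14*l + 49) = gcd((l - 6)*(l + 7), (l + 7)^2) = l + 7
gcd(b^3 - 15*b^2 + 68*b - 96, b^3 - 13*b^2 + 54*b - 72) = b^2 - 7*b + 12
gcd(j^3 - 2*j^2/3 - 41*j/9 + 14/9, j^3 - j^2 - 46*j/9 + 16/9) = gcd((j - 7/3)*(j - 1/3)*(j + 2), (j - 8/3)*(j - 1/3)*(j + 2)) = j^2 + 5*j/3 - 2/3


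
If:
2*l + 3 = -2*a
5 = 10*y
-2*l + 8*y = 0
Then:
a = -7/2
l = 2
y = 1/2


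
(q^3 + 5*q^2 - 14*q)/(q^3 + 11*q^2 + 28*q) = (q - 2)/(q + 4)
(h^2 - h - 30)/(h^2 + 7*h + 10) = (h - 6)/(h + 2)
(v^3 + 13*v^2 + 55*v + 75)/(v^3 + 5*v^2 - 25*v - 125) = (v + 3)/(v - 5)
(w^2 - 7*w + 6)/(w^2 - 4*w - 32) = (-w^2 + 7*w - 6)/(-w^2 + 4*w + 32)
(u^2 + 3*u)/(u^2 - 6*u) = (u + 3)/(u - 6)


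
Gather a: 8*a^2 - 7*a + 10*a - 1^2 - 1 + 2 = 8*a^2 + 3*a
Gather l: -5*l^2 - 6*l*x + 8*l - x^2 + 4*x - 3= -5*l^2 + l*(8 - 6*x) - x^2 + 4*x - 3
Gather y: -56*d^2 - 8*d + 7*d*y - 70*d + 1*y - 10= -56*d^2 - 78*d + y*(7*d + 1) - 10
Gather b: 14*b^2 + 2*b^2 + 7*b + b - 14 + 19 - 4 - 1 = 16*b^2 + 8*b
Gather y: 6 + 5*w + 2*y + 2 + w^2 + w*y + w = w^2 + 6*w + y*(w + 2) + 8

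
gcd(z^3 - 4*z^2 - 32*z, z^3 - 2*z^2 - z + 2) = 1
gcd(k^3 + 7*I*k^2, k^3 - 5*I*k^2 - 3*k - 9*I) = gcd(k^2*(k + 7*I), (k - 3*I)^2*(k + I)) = 1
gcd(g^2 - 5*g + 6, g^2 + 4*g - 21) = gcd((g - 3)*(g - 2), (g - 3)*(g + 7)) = g - 3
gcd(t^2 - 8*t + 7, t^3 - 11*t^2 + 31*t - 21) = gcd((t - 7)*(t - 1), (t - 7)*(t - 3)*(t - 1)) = t^2 - 8*t + 7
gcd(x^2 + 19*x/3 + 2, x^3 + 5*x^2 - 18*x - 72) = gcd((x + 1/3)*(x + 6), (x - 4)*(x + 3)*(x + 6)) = x + 6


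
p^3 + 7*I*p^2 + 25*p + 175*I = (p - 5*I)*(p + 5*I)*(p + 7*I)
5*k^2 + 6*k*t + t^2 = (k + t)*(5*k + t)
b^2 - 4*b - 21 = (b - 7)*(b + 3)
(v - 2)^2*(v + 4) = v^3 - 12*v + 16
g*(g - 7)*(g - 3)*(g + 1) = g^4 - 9*g^3 + 11*g^2 + 21*g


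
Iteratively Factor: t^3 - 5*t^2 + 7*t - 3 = (t - 3)*(t^2 - 2*t + 1) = (t - 3)*(t - 1)*(t - 1)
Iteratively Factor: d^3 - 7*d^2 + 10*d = (d - 2)*(d^2 - 5*d) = d*(d - 2)*(d - 5)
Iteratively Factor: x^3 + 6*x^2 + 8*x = (x + 4)*(x^2 + 2*x) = x*(x + 4)*(x + 2)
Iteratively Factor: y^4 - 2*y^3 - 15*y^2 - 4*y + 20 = (y + 2)*(y^3 - 4*y^2 - 7*y + 10) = (y - 5)*(y + 2)*(y^2 + y - 2) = (y - 5)*(y + 2)^2*(y - 1)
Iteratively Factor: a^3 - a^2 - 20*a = (a + 4)*(a^2 - 5*a) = (a - 5)*(a + 4)*(a)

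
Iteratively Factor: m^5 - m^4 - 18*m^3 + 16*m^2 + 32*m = (m + 4)*(m^4 - 5*m^3 + 2*m^2 + 8*m) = (m - 4)*(m + 4)*(m^3 - m^2 - 2*m) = m*(m - 4)*(m + 4)*(m^2 - m - 2) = m*(m - 4)*(m + 1)*(m + 4)*(m - 2)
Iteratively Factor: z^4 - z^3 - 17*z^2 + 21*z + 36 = (z + 1)*(z^3 - 2*z^2 - 15*z + 36) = (z - 3)*(z + 1)*(z^2 + z - 12) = (z - 3)*(z + 1)*(z + 4)*(z - 3)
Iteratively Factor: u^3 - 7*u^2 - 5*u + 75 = (u + 3)*(u^2 - 10*u + 25) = (u - 5)*(u + 3)*(u - 5)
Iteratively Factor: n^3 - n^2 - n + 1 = (n + 1)*(n^2 - 2*n + 1) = (n - 1)*(n + 1)*(n - 1)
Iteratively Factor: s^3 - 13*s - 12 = (s - 4)*(s^2 + 4*s + 3) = (s - 4)*(s + 1)*(s + 3)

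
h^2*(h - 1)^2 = h^4 - 2*h^3 + h^2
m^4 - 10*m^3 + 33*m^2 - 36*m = m*(m - 4)*(m - 3)^2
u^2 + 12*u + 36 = (u + 6)^2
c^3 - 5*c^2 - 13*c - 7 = (c - 7)*(c + 1)^2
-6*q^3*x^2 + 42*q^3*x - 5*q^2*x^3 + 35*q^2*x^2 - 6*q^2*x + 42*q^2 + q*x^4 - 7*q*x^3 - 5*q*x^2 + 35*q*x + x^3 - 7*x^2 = (-6*q + x)*(q + x)*(x - 7)*(q*x + 1)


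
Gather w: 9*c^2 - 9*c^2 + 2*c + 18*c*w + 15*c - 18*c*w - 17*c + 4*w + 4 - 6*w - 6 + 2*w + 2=0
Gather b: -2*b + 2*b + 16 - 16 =0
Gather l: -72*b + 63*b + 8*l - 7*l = -9*b + l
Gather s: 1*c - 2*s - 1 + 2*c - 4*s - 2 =3*c - 6*s - 3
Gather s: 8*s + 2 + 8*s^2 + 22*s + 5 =8*s^2 + 30*s + 7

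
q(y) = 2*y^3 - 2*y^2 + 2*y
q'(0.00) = 2.00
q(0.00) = 0.00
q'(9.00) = 452.00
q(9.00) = 1314.00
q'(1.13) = 5.14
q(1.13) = 2.59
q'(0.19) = 1.46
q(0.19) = 0.32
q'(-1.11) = 13.83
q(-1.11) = -7.42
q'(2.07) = 19.43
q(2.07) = 13.31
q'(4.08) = 85.56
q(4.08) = 110.70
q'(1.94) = 16.82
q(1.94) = 10.96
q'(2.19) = 22.02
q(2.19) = 15.79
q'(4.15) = 88.74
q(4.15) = 116.80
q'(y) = 6*y^2 - 4*y + 2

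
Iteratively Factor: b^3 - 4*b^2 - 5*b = (b - 5)*(b^2 + b) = (b - 5)*(b + 1)*(b)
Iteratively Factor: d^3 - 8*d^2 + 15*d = (d - 5)*(d^2 - 3*d) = d*(d - 5)*(d - 3)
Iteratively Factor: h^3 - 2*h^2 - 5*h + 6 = (h - 3)*(h^2 + h - 2) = (h - 3)*(h + 2)*(h - 1)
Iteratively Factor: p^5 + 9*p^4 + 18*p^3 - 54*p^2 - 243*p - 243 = (p + 3)*(p^4 + 6*p^3 - 54*p - 81) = (p + 3)^2*(p^3 + 3*p^2 - 9*p - 27) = (p + 3)^3*(p^2 - 9) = (p - 3)*(p + 3)^3*(p + 3)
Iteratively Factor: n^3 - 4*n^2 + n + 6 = (n - 3)*(n^2 - n - 2) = (n - 3)*(n - 2)*(n + 1)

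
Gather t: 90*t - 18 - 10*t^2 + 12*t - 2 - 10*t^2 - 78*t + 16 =-20*t^2 + 24*t - 4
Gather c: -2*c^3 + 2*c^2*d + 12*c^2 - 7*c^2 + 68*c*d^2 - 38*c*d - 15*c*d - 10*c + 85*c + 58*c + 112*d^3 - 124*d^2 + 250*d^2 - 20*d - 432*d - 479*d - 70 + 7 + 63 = -2*c^3 + c^2*(2*d + 5) + c*(68*d^2 - 53*d + 133) + 112*d^3 + 126*d^2 - 931*d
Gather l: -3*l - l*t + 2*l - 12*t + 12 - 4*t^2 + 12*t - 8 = l*(-t - 1) - 4*t^2 + 4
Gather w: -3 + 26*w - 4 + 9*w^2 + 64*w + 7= 9*w^2 + 90*w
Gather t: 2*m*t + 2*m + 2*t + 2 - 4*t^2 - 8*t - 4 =2*m - 4*t^2 + t*(2*m - 6) - 2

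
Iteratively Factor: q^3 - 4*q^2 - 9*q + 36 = (q - 3)*(q^2 - q - 12) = (q - 3)*(q + 3)*(q - 4)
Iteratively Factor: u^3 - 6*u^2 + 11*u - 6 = (u - 3)*(u^2 - 3*u + 2) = (u - 3)*(u - 2)*(u - 1)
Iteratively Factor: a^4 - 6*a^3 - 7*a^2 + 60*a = (a)*(a^3 - 6*a^2 - 7*a + 60) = a*(a + 3)*(a^2 - 9*a + 20) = a*(a - 5)*(a + 3)*(a - 4)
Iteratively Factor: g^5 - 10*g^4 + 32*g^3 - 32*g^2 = (g - 4)*(g^4 - 6*g^3 + 8*g^2) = g*(g - 4)*(g^3 - 6*g^2 + 8*g) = g^2*(g - 4)*(g^2 - 6*g + 8) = g^2*(g - 4)^2*(g - 2)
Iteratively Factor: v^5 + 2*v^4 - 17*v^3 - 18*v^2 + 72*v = (v)*(v^4 + 2*v^3 - 17*v^2 - 18*v + 72) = v*(v + 3)*(v^3 - v^2 - 14*v + 24) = v*(v - 2)*(v + 3)*(v^2 + v - 12) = v*(v - 2)*(v + 3)*(v + 4)*(v - 3)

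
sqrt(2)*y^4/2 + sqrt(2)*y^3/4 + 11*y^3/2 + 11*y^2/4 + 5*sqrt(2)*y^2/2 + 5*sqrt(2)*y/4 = y*(y + 1/2)*(y + 5*sqrt(2))*(sqrt(2)*y/2 + 1/2)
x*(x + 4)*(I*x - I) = I*x^3 + 3*I*x^2 - 4*I*x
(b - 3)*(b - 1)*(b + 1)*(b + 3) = b^4 - 10*b^2 + 9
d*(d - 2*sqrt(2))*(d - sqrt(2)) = d^3 - 3*sqrt(2)*d^2 + 4*d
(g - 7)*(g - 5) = g^2 - 12*g + 35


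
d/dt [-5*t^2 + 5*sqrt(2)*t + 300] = -10*t + 5*sqrt(2)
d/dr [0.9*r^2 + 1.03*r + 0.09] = 1.8*r + 1.03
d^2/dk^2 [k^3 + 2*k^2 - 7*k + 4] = 6*k + 4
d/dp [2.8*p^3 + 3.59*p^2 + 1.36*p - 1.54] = 8.4*p^2 + 7.18*p + 1.36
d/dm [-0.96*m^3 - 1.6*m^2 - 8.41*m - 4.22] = -2.88*m^2 - 3.2*m - 8.41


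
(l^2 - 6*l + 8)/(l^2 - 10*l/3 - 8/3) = 3*(l - 2)/(3*l + 2)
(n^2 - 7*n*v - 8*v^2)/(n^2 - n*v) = (n^2 - 7*n*v - 8*v^2)/(n*(n - v))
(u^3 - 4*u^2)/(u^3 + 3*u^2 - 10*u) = u*(u - 4)/(u^2 + 3*u - 10)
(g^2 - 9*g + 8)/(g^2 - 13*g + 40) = (g - 1)/(g - 5)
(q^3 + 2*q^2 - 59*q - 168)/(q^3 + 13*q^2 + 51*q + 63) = (q - 8)/(q + 3)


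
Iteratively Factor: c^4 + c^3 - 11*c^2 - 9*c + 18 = (c + 3)*(c^3 - 2*c^2 - 5*c + 6) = (c - 3)*(c + 3)*(c^2 + c - 2) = (c - 3)*(c - 1)*(c + 3)*(c + 2)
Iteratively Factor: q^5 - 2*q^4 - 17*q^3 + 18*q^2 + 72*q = (q + 2)*(q^4 - 4*q^3 - 9*q^2 + 36*q) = q*(q + 2)*(q^3 - 4*q^2 - 9*q + 36) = q*(q - 4)*(q + 2)*(q^2 - 9) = q*(q - 4)*(q + 2)*(q + 3)*(q - 3)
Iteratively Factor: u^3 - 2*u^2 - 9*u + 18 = (u + 3)*(u^2 - 5*u + 6) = (u - 3)*(u + 3)*(u - 2)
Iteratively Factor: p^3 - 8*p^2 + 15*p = (p)*(p^2 - 8*p + 15) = p*(p - 5)*(p - 3)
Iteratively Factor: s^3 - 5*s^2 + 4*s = (s - 1)*(s^2 - 4*s) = (s - 4)*(s - 1)*(s)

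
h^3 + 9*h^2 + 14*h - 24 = (h - 1)*(h + 4)*(h + 6)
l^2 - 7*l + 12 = (l - 4)*(l - 3)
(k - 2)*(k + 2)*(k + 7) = k^3 + 7*k^2 - 4*k - 28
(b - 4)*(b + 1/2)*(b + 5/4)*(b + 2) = b^4 - b^3/4 - 87*b^2/8 - 61*b/4 - 5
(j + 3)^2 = j^2 + 6*j + 9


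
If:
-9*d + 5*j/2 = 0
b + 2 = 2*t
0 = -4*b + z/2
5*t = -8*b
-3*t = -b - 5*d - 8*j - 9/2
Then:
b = -10/21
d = -365/7098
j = -219/1183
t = 16/21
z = -80/21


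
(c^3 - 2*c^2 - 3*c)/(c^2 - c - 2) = c*(c - 3)/(c - 2)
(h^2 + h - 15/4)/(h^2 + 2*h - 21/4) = (2*h + 5)/(2*h + 7)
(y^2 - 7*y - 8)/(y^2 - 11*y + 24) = (y + 1)/(y - 3)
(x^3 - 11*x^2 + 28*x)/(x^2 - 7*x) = x - 4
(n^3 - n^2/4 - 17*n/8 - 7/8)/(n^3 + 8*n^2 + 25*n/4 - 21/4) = (8*n^3 - 2*n^2 - 17*n - 7)/(2*(4*n^3 + 32*n^2 + 25*n - 21))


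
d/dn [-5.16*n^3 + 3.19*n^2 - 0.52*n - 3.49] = -15.48*n^2 + 6.38*n - 0.52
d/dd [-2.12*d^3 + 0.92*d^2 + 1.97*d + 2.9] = -6.36*d^2 + 1.84*d + 1.97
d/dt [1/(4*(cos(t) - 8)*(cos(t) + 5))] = (2*cos(t) - 3)*sin(t)/(4*(cos(t) - 8)^2*(cos(t) + 5)^2)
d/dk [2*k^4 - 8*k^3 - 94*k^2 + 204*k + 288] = 8*k^3 - 24*k^2 - 188*k + 204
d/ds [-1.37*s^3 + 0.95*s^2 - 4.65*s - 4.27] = -4.11*s^2 + 1.9*s - 4.65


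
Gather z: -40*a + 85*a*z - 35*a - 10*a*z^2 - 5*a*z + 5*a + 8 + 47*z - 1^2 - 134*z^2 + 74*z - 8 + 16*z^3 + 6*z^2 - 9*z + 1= -70*a + 16*z^3 + z^2*(-10*a - 128) + z*(80*a + 112)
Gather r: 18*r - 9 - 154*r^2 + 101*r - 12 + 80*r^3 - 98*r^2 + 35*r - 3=80*r^3 - 252*r^2 + 154*r - 24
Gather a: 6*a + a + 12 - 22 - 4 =7*a - 14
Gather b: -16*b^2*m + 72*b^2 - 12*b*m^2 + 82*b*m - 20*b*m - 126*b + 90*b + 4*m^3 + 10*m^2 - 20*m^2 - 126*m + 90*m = b^2*(72 - 16*m) + b*(-12*m^2 + 62*m - 36) + 4*m^3 - 10*m^2 - 36*m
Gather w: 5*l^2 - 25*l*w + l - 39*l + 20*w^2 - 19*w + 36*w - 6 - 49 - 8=5*l^2 - 38*l + 20*w^2 + w*(17 - 25*l) - 63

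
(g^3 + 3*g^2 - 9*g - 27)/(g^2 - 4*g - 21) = (g^2 - 9)/(g - 7)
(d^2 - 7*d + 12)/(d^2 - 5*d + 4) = (d - 3)/(d - 1)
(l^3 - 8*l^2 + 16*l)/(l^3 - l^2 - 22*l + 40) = l*(l - 4)/(l^2 + 3*l - 10)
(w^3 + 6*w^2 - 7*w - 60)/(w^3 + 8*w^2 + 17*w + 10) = (w^2 + w - 12)/(w^2 + 3*w + 2)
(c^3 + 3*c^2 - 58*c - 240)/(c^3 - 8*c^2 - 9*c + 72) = (c^2 + 11*c + 30)/(c^2 - 9)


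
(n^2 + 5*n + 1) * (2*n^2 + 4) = 2*n^4 + 10*n^3 + 6*n^2 + 20*n + 4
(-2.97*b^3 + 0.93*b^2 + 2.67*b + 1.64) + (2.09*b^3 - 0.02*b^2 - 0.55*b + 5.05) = -0.88*b^3 + 0.91*b^2 + 2.12*b + 6.69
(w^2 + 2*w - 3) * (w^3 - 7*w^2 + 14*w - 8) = w^5 - 5*w^4 - 3*w^3 + 41*w^2 - 58*w + 24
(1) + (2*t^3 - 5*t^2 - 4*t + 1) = 2*t^3 - 5*t^2 - 4*t + 2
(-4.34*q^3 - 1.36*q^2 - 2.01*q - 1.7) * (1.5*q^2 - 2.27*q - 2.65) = -6.51*q^5 + 7.8118*q^4 + 11.5732*q^3 + 5.6167*q^2 + 9.1855*q + 4.505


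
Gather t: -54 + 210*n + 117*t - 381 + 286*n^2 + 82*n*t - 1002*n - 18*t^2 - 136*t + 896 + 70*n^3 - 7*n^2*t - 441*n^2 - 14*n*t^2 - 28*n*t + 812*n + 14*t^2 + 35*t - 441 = 70*n^3 - 155*n^2 + 20*n + t^2*(-14*n - 4) + t*(-7*n^2 + 54*n + 16) + 20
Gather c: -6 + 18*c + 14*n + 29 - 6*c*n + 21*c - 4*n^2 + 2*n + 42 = c*(39 - 6*n) - 4*n^2 + 16*n + 65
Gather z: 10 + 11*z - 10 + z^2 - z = z^2 + 10*z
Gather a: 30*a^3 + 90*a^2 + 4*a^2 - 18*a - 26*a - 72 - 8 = 30*a^3 + 94*a^2 - 44*a - 80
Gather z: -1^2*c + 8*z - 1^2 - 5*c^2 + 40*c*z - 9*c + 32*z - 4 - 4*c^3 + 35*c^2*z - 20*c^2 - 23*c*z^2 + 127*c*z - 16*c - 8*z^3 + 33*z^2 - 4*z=-4*c^3 - 25*c^2 - 26*c - 8*z^3 + z^2*(33 - 23*c) + z*(35*c^2 + 167*c + 36) - 5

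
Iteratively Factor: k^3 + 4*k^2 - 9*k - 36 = (k - 3)*(k^2 + 7*k + 12) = (k - 3)*(k + 4)*(k + 3)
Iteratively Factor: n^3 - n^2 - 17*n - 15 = (n + 3)*(n^2 - 4*n - 5) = (n - 5)*(n + 3)*(n + 1)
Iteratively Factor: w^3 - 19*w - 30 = (w - 5)*(w^2 + 5*w + 6) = (w - 5)*(w + 3)*(w + 2)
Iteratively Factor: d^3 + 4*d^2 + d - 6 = (d + 3)*(d^2 + d - 2) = (d + 2)*(d + 3)*(d - 1)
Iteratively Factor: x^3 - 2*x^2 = (x)*(x^2 - 2*x) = x^2*(x - 2)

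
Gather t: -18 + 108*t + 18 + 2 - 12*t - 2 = 96*t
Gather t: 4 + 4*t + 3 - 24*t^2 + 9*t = -24*t^2 + 13*t + 7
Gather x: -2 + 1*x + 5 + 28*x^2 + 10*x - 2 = 28*x^2 + 11*x + 1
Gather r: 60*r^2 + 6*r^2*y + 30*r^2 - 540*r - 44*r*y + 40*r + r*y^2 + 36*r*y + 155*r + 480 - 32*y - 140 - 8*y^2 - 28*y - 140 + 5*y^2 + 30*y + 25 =r^2*(6*y + 90) + r*(y^2 - 8*y - 345) - 3*y^2 - 30*y + 225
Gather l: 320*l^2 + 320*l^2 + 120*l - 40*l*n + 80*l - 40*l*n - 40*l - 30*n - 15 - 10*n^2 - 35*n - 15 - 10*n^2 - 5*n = 640*l^2 + l*(160 - 80*n) - 20*n^2 - 70*n - 30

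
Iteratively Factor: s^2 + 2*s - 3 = (s - 1)*(s + 3)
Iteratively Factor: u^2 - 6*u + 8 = (u - 2)*(u - 4)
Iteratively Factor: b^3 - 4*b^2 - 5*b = (b + 1)*(b^2 - 5*b) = (b - 5)*(b + 1)*(b)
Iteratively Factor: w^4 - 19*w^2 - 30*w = (w + 2)*(w^3 - 2*w^2 - 15*w) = (w - 5)*(w + 2)*(w^2 + 3*w) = (w - 5)*(w + 2)*(w + 3)*(w)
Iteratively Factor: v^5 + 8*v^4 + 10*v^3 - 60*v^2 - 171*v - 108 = (v + 3)*(v^4 + 5*v^3 - 5*v^2 - 45*v - 36) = (v + 3)^2*(v^3 + 2*v^2 - 11*v - 12) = (v + 1)*(v + 3)^2*(v^2 + v - 12) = (v + 1)*(v + 3)^2*(v + 4)*(v - 3)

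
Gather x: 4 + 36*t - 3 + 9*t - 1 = 45*t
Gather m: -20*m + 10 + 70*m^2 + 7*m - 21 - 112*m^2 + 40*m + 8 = -42*m^2 + 27*m - 3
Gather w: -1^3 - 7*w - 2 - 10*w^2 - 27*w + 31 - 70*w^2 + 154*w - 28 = -80*w^2 + 120*w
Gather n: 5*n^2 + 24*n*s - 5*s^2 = 5*n^2 + 24*n*s - 5*s^2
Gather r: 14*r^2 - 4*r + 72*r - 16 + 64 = 14*r^2 + 68*r + 48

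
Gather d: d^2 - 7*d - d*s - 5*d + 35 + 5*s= d^2 + d*(-s - 12) + 5*s + 35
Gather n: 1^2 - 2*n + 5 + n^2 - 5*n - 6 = n^2 - 7*n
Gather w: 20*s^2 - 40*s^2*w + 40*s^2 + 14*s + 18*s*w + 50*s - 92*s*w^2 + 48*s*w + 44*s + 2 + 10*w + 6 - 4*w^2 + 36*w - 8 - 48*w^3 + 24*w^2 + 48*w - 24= 60*s^2 + 108*s - 48*w^3 + w^2*(20 - 92*s) + w*(-40*s^2 + 66*s + 94) - 24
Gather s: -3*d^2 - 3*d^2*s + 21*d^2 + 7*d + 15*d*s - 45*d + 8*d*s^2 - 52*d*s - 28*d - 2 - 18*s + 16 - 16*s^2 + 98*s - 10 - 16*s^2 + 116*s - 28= 18*d^2 - 66*d + s^2*(8*d - 32) + s*(-3*d^2 - 37*d + 196) - 24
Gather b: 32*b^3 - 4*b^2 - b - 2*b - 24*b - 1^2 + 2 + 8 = 32*b^3 - 4*b^2 - 27*b + 9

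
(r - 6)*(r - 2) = r^2 - 8*r + 12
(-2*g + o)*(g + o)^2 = -2*g^3 - 3*g^2*o + o^3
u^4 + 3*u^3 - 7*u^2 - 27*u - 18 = (u - 3)*(u + 1)*(u + 2)*(u + 3)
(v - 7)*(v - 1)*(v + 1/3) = v^3 - 23*v^2/3 + 13*v/3 + 7/3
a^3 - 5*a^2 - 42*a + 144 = (a - 8)*(a - 3)*(a + 6)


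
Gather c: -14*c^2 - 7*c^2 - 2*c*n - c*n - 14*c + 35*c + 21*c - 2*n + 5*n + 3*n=-21*c^2 + c*(42 - 3*n) + 6*n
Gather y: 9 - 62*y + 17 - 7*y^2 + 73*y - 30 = -7*y^2 + 11*y - 4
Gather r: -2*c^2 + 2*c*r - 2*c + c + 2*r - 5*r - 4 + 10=-2*c^2 - c + r*(2*c - 3) + 6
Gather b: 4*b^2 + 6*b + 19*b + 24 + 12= 4*b^2 + 25*b + 36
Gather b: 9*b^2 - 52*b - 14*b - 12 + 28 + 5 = 9*b^2 - 66*b + 21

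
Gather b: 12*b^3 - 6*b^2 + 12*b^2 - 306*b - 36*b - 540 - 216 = 12*b^3 + 6*b^2 - 342*b - 756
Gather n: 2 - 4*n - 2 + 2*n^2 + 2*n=2*n^2 - 2*n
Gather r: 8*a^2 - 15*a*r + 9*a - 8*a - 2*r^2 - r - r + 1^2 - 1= 8*a^2 + a - 2*r^2 + r*(-15*a - 2)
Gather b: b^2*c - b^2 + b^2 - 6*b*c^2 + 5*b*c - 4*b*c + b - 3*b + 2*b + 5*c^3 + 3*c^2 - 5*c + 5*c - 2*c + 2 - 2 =b^2*c + b*(-6*c^2 + c) + 5*c^3 + 3*c^2 - 2*c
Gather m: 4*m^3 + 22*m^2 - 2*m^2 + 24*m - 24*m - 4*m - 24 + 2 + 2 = 4*m^3 + 20*m^2 - 4*m - 20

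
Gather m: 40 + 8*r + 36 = 8*r + 76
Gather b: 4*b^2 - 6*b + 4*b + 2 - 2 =4*b^2 - 2*b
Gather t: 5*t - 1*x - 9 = 5*t - x - 9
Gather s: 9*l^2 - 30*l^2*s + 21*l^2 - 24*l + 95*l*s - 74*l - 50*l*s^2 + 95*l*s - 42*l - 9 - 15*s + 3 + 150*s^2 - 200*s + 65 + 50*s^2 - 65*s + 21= 30*l^2 - 140*l + s^2*(200 - 50*l) + s*(-30*l^2 + 190*l - 280) + 80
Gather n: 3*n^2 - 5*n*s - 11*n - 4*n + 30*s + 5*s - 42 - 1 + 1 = 3*n^2 + n*(-5*s - 15) + 35*s - 42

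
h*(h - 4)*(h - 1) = h^3 - 5*h^2 + 4*h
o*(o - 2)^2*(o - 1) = o^4 - 5*o^3 + 8*o^2 - 4*o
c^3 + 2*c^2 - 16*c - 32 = (c - 4)*(c + 2)*(c + 4)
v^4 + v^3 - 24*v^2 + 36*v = v*(v - 3)*(v - 2)*(v + 6)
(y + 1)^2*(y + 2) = y^3 + 4*y^2 + 5*y + 2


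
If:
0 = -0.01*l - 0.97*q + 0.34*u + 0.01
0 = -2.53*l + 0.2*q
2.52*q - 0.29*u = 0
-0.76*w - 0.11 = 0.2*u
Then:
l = -0.00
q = -0.01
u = -0.04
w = -0.13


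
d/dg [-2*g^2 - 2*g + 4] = -4*g - 2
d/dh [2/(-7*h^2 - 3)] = 28*h/(7*h^2 + 3)^2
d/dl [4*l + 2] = 4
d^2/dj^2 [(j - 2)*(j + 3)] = 2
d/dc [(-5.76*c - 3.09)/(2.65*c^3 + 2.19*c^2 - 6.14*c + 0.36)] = (30.528*c^3 + 37.1799*c^2 + 13.5342*c - 21.0462)/(7.0225*c^6 + 11.607*c^5 - 27.7459*c^4 - 24.9852*c^3 + 39.2764*c^2 - 4.4208*c + 0.1296)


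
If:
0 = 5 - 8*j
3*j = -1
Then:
No Solution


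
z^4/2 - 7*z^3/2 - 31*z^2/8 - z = z*(z/2 + 1/4)*(z - 8)*(z + 1/2)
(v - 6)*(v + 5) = v^2 - v - 30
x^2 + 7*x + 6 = (x + 1)*(x + 6)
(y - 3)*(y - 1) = y^2 - 4*y + 3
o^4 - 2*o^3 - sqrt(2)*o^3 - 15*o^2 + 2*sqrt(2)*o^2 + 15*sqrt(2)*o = o*(o - 5)*(o + 3)*(o - sqrt(2))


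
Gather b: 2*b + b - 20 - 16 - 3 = 3*b - 39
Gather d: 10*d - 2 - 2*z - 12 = 10*d - 2*z - 14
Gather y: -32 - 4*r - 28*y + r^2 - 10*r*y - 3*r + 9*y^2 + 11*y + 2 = r^2 - 7*r + 9*y^2 + y*(-10*r - 17) - 30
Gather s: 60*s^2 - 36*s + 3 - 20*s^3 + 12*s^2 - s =-20*s^3 + 72*s^2 - 37*s + 3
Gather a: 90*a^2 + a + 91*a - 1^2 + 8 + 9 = 90*a^2 + 92*a + 16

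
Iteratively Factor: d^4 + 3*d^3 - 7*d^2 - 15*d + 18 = (d - 2)*(d^3 + 5*d^2 + 3*d - 9) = (d - 2)*(d - 1)*(d^2 + 6*d + 9) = (d - 2)*(d - 1)*(d + 3)*(d + 3)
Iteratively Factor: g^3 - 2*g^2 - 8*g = (g)*(g^2 - 2*g - 8) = g*(g - 4)*(g + 2)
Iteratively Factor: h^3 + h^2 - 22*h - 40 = (h + 4)*(h^2 - 3*h - 10) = (h - 5)*(h + 4)*(h + 2)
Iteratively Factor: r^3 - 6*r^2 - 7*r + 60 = (r - 4)*(r^2 - 2*r - 15) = (r - 5)*(r - 4)*(r + 3)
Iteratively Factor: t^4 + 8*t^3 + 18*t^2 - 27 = (t + 3)*(t^3 + 5*t^2 + 3*t - 9) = (t + 3)^2*(t^2 + 2*t - 3) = (t + 3)^3*(t - 1)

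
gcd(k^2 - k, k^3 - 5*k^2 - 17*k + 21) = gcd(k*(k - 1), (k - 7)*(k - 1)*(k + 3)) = k - 1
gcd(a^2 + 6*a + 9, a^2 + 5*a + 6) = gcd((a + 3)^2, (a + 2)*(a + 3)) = a + 3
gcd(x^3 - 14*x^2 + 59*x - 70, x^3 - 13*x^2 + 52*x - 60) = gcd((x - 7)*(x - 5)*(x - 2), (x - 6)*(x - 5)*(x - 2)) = x^2 - 7*x + 10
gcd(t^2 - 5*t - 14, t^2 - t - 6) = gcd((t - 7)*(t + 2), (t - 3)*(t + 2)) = t + 2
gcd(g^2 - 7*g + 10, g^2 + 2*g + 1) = 1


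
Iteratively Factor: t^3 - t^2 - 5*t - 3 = (t - 3)*(t^2 + 2*t + 1) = (t - 3)*(t + 1)*(t + 1)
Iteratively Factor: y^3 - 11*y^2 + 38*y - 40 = (y - 4)*(y^2 - 7*y + 10) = (y - 5)*(y - 4)*(y - 2)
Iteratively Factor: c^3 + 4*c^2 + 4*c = (c)*(c^2 + 4*c + 4) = c*(c + 2)*(c + 2)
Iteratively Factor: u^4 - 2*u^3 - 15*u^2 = (u - 5)*(u^3 + 3*u^2) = u*(u - 5)*(u^2 + 3*u) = u^2*(u - 5)*(u + 3)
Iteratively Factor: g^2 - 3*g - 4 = (g + 1)*(g - 4)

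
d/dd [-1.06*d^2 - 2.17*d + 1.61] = -2.12*d - 2.17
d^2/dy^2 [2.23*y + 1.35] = 0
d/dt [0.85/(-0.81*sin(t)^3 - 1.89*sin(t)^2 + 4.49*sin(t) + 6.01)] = (2.0655*sin(t)^2 + 3.213*sin(t) - 3.8165)*cos(t)/(0.81*sin(t)^3 + 1.89*sin(t)^2 - 4.49*sin(t) - 6.01)^2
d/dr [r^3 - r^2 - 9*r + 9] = 3*r^2 - 2*r - 9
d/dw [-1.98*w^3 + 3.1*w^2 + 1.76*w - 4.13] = -5.94*w^2 + 6.2*w + 1.76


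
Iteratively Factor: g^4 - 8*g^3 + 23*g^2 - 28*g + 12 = (g - 3)*(g^3 - 5*g^2 + 8*g - 4) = (g - 3)*(g - 2)*(g^2 - 3*g + 2) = (g - 3)*(g - 2)^2*(g - 1)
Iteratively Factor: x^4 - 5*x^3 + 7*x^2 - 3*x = (x - 1)*(x^3 - 4*x^2 + 3*x) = (x - 3)*(x - 1)*(x^2 - x) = (x - 3)*(x - 1)^2*(x)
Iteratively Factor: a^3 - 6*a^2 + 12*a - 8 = (a - 2)*(a^2 - 4*a + 4) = (a - 2)^2*(a - 2)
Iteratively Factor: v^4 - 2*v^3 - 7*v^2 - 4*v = (v + 1)*(v^3 - 3*v^2 - 4*v) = v*(v + 1)*(v^2 - 3*v - 4) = v*(v - 4)*(v + 1)*(v + 1)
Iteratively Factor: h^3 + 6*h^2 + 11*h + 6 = (h + 1)*(h^2 + 5*h + 6) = (h + 1)*(h + 2)*(h + 3)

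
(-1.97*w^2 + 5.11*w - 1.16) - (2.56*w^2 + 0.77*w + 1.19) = -4.53*w^2 + 4.34*w - 2.35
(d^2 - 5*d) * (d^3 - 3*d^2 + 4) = d^5 - 8*d^4 + 15*d^3 + 4*d^2 - 20*d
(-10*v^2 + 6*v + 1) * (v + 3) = -10*v^3 - 24*v^2 + 19*v + 3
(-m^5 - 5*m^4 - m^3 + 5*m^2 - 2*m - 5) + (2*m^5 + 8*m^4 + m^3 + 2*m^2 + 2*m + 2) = m^5 + 3*m^4 + 7*m^2 - 3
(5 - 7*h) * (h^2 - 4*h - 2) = -7*h^3 + 33*h^2 - 6*h - 10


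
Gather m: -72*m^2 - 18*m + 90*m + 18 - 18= -72*m^2 + 72*m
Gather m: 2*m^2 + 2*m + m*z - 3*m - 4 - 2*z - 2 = 2*m^2 + m*(z - 1) - 2*z - 6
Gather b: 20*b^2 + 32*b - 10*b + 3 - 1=20*b^2 + 22*b + 2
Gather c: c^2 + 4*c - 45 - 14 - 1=c^2 + 4*c - 60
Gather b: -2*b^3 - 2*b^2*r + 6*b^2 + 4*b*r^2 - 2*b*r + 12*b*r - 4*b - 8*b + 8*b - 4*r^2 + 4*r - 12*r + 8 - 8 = -2*b^3 + b^2*(6 - 2*r) + b*(4*r^2 + 10*r - 4) - 4*r^2 - 8*r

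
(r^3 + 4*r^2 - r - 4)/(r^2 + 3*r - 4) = r + 1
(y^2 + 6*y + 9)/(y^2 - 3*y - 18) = (y + 3)/(y - 6)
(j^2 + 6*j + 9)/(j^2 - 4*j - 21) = (j + 3)/(j - 7)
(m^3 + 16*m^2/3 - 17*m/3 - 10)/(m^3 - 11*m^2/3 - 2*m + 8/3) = (3*m^2 + 13*m - 30)/(3*m^2 - 14*m + 8)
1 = 1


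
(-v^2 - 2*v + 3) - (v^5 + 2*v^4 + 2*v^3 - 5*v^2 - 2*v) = -v^5 - 2*v^4 - 2*v^3 + 4*v^2 + 3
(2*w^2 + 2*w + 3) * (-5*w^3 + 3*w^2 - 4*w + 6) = -10*w^5 - 4*w^4 - 17*w^3 + 13*w^2 + 18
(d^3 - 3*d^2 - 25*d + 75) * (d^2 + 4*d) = d^5 + d^4 - 37*d^3 - 25*d^2 + 300*d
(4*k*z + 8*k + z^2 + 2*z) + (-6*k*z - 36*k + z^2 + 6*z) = -2*k*z - 28*k + 2*z^2 + 8*z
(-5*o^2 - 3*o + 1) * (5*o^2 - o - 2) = -25*o^4 - 10*o^3 + 18*o^2 + 5*o - 2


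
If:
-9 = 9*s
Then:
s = -1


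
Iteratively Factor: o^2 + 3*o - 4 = (o - 1)*(o + 4)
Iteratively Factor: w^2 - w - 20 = (w + 4)*(w - 5)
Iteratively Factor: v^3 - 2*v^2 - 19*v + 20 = (v - 5)*(v^2 + 3*v - 4) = (v - 5)*(v - 1)*(v + 4)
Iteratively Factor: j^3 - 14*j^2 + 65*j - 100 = (j - 4)*(j^2 - 10*j + 25) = (j - 5)*(j - 4)*(j - 5)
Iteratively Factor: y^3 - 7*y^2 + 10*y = (y - 5)*(y^2 - 2*y) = y*(y - 5)*(y - 2)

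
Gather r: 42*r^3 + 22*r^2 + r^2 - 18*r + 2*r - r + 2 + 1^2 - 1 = 42*r^3 + 23*r^2 - 17*r + 2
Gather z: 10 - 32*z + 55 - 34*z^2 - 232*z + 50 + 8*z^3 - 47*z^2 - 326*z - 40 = 8*z^3 - 81*z^2 - 590*z + 75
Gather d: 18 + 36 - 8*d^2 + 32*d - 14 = -8*d^2 + 32*d + 40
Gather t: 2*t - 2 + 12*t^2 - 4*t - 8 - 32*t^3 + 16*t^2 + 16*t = -32*t^3 + 28*t^2 + 14*t - 10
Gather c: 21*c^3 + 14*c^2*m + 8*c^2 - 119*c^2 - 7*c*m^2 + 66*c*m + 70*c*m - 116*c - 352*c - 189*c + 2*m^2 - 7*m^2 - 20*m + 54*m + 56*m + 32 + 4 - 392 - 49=21*c^3 + c^2*(14*m - 111) + c*(-7*m^2 + 136*m - 657) - 5*m^2 + 90*m - 405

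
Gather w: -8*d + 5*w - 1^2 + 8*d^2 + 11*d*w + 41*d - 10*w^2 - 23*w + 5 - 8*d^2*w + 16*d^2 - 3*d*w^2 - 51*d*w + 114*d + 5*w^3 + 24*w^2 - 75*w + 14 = 24*d^2 + 147*d + 5*w^3 + w^2*(14 - 3*d) + w*(-8*d^2 - 40*d - 93) + 18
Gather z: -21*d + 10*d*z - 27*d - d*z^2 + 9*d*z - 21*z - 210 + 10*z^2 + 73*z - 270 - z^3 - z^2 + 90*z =-48*d - z^3 + z^2*(9 - d) + z*(19*d + 142) - 480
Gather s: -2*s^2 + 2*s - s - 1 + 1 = -2*s^2 + s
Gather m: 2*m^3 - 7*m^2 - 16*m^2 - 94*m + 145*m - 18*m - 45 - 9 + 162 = 2*m^3 - 23*m^2 + 33*m + 108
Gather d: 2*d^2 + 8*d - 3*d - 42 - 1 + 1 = 2*d^2 + 5*d - 42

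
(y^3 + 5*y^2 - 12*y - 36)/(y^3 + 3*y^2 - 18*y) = (y + 2)/y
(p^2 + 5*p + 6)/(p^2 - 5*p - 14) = (p + 3)/(p - 7)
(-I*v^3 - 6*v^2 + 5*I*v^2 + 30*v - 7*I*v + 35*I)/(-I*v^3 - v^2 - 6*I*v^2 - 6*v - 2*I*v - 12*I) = (v^2 - v*(5 + 7*I) + 35*I)/(v^2 + 2*v*(3 - I) - 12*I)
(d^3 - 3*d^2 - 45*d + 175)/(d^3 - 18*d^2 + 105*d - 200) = (d + 7)/(d - 8)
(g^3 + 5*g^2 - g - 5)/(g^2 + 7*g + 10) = (g^2 - 1)/(g + 2)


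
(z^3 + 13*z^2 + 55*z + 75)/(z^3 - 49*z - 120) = (z + 5)/(z - 8)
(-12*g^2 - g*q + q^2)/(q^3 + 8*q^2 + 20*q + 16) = (-12*g^2 - g*q + q^2)/(q^3 + 8*q^2 + 20*q + 16)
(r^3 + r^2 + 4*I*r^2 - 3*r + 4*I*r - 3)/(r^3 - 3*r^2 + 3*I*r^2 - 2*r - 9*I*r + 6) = (r^2 + r*(1 + 3*I) + 3*I)/(r^2 + r*(-3 + 2*I) - 6*I)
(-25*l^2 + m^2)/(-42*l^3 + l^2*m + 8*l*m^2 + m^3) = (-25*l^2 + m^2)/(-42*l^3 + l^2*m + 8*l*m^2 + m^3)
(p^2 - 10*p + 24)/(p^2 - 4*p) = (p - 6)/p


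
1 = 1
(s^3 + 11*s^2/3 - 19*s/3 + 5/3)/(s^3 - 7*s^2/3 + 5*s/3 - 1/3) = (s + 5)/(s - 1)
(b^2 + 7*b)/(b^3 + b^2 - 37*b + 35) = b/(b^2 - 6*b + 5)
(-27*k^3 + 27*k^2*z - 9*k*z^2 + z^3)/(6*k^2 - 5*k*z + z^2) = (9*k^2 - 6*k*z + z^2)/(-2*k + z)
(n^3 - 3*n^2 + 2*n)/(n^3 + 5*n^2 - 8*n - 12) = n*(n - 1)/(n^2 + 7*n + 6)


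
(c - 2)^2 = c^2 - 4*c + 4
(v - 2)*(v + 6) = v^2 + 4*v - 12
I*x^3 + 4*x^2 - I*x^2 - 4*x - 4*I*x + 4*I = (x - 2*I)^2*(I*x - I)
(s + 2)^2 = s^2 + 4*s + 4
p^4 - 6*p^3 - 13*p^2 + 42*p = p*(p - 7)*(p - 2)*(p + 3)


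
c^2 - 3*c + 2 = (c - 2)*(c - 1)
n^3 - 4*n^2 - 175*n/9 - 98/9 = (n - 7)*(n + 2/3)*(n + 7/3)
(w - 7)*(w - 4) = w^2 - 11*w + 28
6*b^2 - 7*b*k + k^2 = (-6*b + k)*(-b + k)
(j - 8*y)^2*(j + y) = j^3 - 15*j^2*y + 48*j*y^2 + 64*y^3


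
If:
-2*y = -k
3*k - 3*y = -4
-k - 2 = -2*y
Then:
No Solution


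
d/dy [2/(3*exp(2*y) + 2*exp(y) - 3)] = (-12*exp(y) - 4)*exp(y)/(3*exp(2*y) + 2*exp(y) - 3)^2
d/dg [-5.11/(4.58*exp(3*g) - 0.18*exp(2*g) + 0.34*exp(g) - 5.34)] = (70.2114*exp(2*g) - 1.8396*exp(g) + 1.7374)*exp(g)/(4.58*exp(3*g) - 0.18*exp(2*g) + 0.34*exp(g) - 5.34)^2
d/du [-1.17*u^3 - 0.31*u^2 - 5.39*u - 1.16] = -3.51*u^2 - 0.62*u - 5.39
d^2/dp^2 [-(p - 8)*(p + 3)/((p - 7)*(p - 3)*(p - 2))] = 2*(-p^6 + 15*p^5 + 87*p^4 - 2575*p^3 + 16092*p^2 - 39960*p + 35094)/(p^9 - 36*p^8 + 555*p^7 - 4806*p^6 + 25779*p^5 - 88992*p^4 + 198197*p^3 - 275310*p^2 + 216972*p - 74088)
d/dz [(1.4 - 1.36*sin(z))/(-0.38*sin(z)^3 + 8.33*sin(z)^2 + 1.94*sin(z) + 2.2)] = (-1.0336*sin(z)^3 + 12.9248*sin(z)^2 - 23.324*sin(z) - 5.708)*cos(z)/(0.1444*sin(z)^6 - 6.3308*sin(z)^5 + 67.9145*sin(z)^4 + 30.6484*sin(z)^3 + 40.4156*sin(z)^2 + 8.536*sin(z) + 4.84)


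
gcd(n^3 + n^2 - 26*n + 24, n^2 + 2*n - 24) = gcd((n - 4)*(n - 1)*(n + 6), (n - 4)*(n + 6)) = n^2 + 2*n - 24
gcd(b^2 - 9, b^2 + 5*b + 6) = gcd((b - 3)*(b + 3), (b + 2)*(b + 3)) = b + 3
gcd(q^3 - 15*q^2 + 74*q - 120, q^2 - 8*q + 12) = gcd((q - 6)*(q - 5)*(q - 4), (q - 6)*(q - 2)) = q - 6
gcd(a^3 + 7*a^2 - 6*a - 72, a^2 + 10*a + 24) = a^2 + 10*a + 24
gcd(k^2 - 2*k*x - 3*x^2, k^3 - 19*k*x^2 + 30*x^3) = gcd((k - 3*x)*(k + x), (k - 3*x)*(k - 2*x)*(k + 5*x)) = -k + 3*x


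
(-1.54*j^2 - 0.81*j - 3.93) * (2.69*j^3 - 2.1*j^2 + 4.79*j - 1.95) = -4.1426*j^5 + 1.0551*j^4 - 16.2473*j^3 + 7.3761*j^2 - 17.2452*j + 7.6635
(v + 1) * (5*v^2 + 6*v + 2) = 5*v^3 + 11*v^2 + 8*v + 2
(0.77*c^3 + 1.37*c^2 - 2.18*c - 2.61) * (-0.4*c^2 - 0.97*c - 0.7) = -0.308*c^5 - 1.2949*c^4 - 0.9959*c^3 + 2.1996*c^2 + 4.0577*c + 1.827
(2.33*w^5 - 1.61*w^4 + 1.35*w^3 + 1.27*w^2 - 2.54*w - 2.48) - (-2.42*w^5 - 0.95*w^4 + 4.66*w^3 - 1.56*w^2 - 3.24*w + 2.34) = 4.75*w^5 - 0.66*w^4 - 3.31*w^3 + 2.83*w^2 + 0.7*w - 4.82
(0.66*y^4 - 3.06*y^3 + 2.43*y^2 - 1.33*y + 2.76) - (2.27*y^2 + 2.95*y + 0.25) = 0.66*y^4 - 3.06*y^3 + 0.16*y^2 - 4.28*y + 2.51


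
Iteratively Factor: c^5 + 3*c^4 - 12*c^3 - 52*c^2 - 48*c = (c + 2)*(c^4 + c^3 - 14*c^2 - 24*c) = c*(c + 2)*(c^3 + c^2 - 14*c - 24) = c*(c - 4)*(c + 2)*(c^2 + 5*c + 6) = c*(c - 4)*(c + 2)*(c + 3)*(c + 2)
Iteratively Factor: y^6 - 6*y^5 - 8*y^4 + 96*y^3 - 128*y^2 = (y)*(y^5 - 6*y^4 - 8*y^3 + 96*y^2 - 128*y) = y^2*(y^4 - 6*y^3 - 8*y^2 + 96*y - 128) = y^2*(y - 2)*(y^3 - 4*y^2 - 16*y + 64) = y^2*(y - 4)*(y - 2)*(y^2 - 16) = y^2*(y - 4)*(y - 2)*(y + 4)*(y - 4)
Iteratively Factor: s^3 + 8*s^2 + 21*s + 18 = (s + 3)*(s^2 + 5*s + 6) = (s + 2)*(s + 3)*(s + 3)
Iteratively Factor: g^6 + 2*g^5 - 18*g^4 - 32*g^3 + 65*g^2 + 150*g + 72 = (g + 1)*(g^5 + g^4 - 19*g^3 - 13*g^2 + 78*g + 72) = (g + 1)^2*(g^4 - 19*g^2 + 6*g + 72) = (g - 3)*(g + 1)^2*(g^3 + 3*g^2 - 10*g - 24) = (g - 3)*(g + 1)^2*(g + 2)*(g^2 + g - 12) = (g - 3)^2*(g + 1)^2*(g + 2)*(g + 4)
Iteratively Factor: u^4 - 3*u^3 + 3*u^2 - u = (u - 1)*(u^3 - 2*u^2 + u) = (u - 1)^2*(u^2 - u) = u*(u - 1)^2*(u - 1)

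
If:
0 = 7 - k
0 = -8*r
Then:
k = 7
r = 0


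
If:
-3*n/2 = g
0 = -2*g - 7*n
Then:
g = 0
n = 0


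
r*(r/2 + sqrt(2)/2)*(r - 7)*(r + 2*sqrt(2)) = r^4/2 - 7*r^3/2 + 3*sqrt(2)*r^3/2 - 21*sqrt(2)*r^2/2 + 2*r^2 - 14*r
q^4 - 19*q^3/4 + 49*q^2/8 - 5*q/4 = q*(q - 5/2)*(q - 2)*(q - 1/4)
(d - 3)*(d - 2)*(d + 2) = d^3 - 3*d^2 - 4*d + 12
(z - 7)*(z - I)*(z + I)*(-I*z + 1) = -I*z^4 + z^3 + 7*I*z^3 - 7*z^2 - I*z^2 + z + 7*I*z - 7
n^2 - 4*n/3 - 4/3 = (n - 2)*(n + 2/3)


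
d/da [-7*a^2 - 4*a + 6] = -14*a - 4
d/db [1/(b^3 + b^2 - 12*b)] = (-3*b^2 - 2*b + 12)/(b^2*(b^2 + b - 12)^2)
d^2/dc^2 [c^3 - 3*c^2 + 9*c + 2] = 6*c - 6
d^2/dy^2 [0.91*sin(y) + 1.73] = -0.91*sin(y)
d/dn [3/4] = 0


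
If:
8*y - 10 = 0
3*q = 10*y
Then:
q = 25/6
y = 5/4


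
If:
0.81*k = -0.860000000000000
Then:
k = -1.06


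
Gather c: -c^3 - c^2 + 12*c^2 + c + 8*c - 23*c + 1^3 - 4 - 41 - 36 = -c^3 + 11*c^2 - 14*c - 80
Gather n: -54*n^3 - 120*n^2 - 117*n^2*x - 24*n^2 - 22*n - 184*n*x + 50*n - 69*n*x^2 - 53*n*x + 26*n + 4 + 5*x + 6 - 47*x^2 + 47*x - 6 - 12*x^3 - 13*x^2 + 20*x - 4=-54*n^3 + n^2*(-117*x - 144) + n*(-69*x^2 - 237*x + 54) - 12*x^3 - 60*x^2 + 72*x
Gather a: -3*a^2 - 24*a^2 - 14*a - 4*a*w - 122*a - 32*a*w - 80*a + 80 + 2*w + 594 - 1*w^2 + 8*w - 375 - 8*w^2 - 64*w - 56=-27*a^2 + a*(-36*w - 216) - 9*w^2 - 54*w + 243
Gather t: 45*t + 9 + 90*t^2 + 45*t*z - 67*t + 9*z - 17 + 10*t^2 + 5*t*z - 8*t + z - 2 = 100*t^2 + t*(50*z - 30) + 10*z - 10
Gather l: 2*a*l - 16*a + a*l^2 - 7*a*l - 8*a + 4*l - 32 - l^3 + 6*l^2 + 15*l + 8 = -24*a - l^3 + l^2*(a + 6) + l*(19 - 5*a) - 24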